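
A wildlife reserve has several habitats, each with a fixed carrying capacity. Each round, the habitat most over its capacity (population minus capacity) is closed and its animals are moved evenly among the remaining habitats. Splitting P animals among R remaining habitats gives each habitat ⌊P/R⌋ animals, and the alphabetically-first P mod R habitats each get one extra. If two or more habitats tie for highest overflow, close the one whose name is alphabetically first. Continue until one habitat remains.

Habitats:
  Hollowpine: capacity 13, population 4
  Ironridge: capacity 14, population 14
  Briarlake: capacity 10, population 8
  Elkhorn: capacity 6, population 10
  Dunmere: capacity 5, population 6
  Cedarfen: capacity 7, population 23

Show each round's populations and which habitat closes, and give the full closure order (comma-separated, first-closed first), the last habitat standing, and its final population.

Closure order: Cedarfen, Elkhorn, Dunmere, Briarlake, Ironridge
Last habitat: Hollowpine with 65 animals

Round 1: Briarlake=8 Cedarfen=23 Dunmere=6 Elkhorn=10 Hollowpine=4 Ironridge=14 → close Cedarfen (overflow 16)
  23÷5 = 4 each, +1 to first 3
Round 2: Briarlake=13 Dunmere=11 Elkhorn=15 Hollowpine=8 Ironridge=18 → close Elkhorn (overflow 9)
  15÷4 = 3 each, +1 to first 3
Round 3: Briarlake=17 Dunmere=15 Hollowpine=12 Ironridge=21 → close Dunmere (overflow 10)
  15÷3 = 5 each, +1 to first 0
Round 4: Briarlake=22 Hollowpine=17 Ironridge=26 → close Briarlake (overflow 12)
  22÷2 = 11 each, +1 to first 0
Round 5: Hollowpine=28 Ironridge=37 → close Ironridge (overflow 23)
  37÷1 = 37 each, +1 to first 0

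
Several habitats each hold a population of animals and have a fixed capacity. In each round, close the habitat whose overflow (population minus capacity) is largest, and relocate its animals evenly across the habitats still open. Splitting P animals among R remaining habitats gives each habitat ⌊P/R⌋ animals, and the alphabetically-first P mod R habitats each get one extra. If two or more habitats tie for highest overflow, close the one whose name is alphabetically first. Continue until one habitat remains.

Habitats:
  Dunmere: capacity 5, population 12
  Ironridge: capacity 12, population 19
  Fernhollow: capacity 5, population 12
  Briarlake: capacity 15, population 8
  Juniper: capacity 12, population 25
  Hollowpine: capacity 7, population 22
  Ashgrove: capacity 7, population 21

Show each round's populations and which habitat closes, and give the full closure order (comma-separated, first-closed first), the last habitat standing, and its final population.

Closure order: Hollowpine, Ashgrove, Juniper, Dunmere, Fernhollow, Ironridge
Last habitat: Briarlake with 119 animals

Round 1: Ashgrove=21 Briarlake=8 Dunmere=12 Fernhollow=12 Hollowpine=22 Ironridge=19 Juniper=25 → close Hollowpine (overflow 15)
  22÷6 = 3 each, +1 to first 4
Round 2: Ashgrove=25 Briarlake=12 Dunmere=16 Fernhollow=16 Ironridge=22 Juniper=28 → close Ashgrove (overflow 18)
  25÷5 = 5 each, +1 to first 0
Round 3: Briarlake=17 Dunmere=21 Fernhollow=21 Ironridge=27 Juniper=33 → close Juniper (overflow 21)
  33÷4 = 8 each, +1 to first 1
Round 4: Briarlake=26 Dunmere=29 Fernhollow=29 Ironridge=35 → close Dunmere (overflow 24)
  29÷3 = 9 each, +1 to first 2
Round 5: Briarlake=36 Fernhollow=39 Ironridge=44 → close Fernhollow (overflow 34)
  39÷2 = 19 each, +1 to first 1
Round 6: Briarlake=56 Ironridge=63 → close Ironridge (overflow 51)
  63÷1 = 63 each, +1 to first 0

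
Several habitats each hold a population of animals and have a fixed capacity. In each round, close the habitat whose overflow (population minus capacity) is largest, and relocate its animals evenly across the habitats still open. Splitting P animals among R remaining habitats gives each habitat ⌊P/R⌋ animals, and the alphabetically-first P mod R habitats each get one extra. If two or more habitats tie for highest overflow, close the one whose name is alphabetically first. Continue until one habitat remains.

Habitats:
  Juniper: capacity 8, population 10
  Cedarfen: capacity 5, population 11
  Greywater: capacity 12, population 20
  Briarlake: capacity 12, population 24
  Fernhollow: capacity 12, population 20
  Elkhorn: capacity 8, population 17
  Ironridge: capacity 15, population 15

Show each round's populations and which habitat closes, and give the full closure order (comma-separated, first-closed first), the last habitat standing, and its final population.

Round 1: Briarlake=24 Cedarfen=11 Elkhorn=17 Fernhollow=20 Greywater=20 Ironridge=15 Juniper=10 → close Briarlake (overflow 12)
  24÷6 = 4 each, +1 to first 0
Round 2: Cedarfen=15 Elkhorn=21 Fernhollow=24 Greywater=24 Ironridge=19 Juniper=14 → close Elkhorn (overflow 13)
  21÷5 = 4 each, +1 to first 1
Round 3: Cedarfen=20 Fernhollow=28 Greywater=28 Ironridge=23 Juniper=18 → close Fernhollow (overflow 16)
  28÷4 = 7 each, +1 to first 0
Round 4: Cedarfen=27 Greywater=35 Ironridge=30 Juniper=25 → close Greywater (overflow 23)
  35÷3 = 11 each, +1 to first 2
Round 5: Cedarfen=39 Ironridge=42 Juniper=36 → close Cedarfen (overflow 34)
  39÷2 = 19 each, +1 to first 1
Round 6: Ironridge=62 Juniper=55 → close Ironridge (overflow 47)
  62÷1 = 62 each, +1 to first 0

Closure order: Briarlake, Elkhorn, Fernhollow, Greywater, Cedarfen, Ironridge
Last habitat: Juniper with 117 animals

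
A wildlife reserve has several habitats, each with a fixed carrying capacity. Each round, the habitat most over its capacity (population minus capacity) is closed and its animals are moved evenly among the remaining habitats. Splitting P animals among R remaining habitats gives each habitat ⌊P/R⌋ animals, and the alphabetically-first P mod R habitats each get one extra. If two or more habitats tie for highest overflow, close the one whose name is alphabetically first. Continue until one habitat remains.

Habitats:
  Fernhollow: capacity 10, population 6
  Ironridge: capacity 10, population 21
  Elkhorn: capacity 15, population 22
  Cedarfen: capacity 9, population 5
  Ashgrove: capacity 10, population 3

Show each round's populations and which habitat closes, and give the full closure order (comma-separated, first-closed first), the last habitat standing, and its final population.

Closure order: Ironridge, Elkhorn, Cedarfen, Fernhollow
Last habitat: Ashgrove with 57 animals

Round 1: Ashgrove=3 Cedarfen=5 Elkhorn=22 Fernhollow=6 Ironridge=21 → close Ironridge (overflow 11)
  21÷4 = 5 each, +1 to first 1
Round 2: Ashgrove=9 Cedarfen=10 Elkhorn=27 Fernhollow=11 → close Elkhorn (overflow 12)
  27÷3 = 9 each, +1 to first 0
Round 3: Ashgrove=18 Cedarfen=19 Fernhollow=20 → close Cedarfen (overflow 10)
  19÷2 = 9 each, +1 to first 1
Round 4: Ashgrove=28 Fernhollow=29 → close Fernhollow (overflow 19)
  29÷1 = 29 each, +1 to first 0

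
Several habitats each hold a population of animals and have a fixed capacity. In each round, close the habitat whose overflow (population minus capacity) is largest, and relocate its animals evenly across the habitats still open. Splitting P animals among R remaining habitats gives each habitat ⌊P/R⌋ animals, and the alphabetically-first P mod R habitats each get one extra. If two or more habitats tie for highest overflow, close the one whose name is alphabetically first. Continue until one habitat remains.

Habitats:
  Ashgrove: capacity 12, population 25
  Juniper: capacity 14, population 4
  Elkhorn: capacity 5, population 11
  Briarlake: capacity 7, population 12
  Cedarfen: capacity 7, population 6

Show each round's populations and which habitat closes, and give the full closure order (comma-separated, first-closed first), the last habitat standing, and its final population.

Closure order: Ashgrove, Briarlake, Elkhorn, Cedarfen
Last habitat: Juniper with 58 animals

Round 1: Ashgrove=25 Briarlake=12 Cedarfen=6 Elkhorn=11 Juniper=4 → close Ashgrove (overflow 13)
  25÷4 = 6 each, +1 to first 1
Round 2: Briarlake=19 Cedarfen=12 Elkhorn=17 Juniper=10 → close Briarlake (overflow 12)
  19÷3 = 6 each, +1 to first 1
Round 3: Cedarfen=19 Elkhorn=23 Juniper=16 → close Elkhorn (overflow 18)
  23÷2 = 11 each, +1 to first 1
Round 4: Cedarfen=31 Juniper=27 → close Cedarfen (overflow 24)
  31÷1 = 31 each, +1 to first 0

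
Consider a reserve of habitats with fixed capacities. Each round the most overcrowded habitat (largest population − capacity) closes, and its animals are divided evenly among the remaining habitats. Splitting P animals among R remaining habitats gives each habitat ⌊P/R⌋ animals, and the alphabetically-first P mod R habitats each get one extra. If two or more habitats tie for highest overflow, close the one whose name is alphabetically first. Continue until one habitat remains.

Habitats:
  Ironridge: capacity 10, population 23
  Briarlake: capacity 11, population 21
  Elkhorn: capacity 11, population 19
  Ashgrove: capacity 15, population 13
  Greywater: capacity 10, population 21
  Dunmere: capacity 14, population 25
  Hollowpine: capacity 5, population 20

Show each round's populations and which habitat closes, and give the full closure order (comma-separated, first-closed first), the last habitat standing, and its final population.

Round 1: Ashgrove=13 Briarlake=21 Dunmere=25 Elkhorn=19 Greywater=21 Hollowpine=20 Ironridge=23 → close Hollowpine (overflow 15)
  20÷6 = 3 each, +1 to first 2
Round 2: Ashgrove=17 Briarlake=25 Dunmere=28 Elkhorn=22 Greywater=24 Ironridge=26 → close Ironridge (overflow 16)
  26÷5 = 5 each, +1 to first 1
Round 3: Ashgrove=23 Briarlake=30 Dunmere=33 Elkhorn=27 Greywater=29 → close Briarlake (overflow 19)
  30÷4 = 7 each, +1 to first 2
Round 4: Ashgrove=31 Dunmere=41 Elkhorn=34 Greywater=36 → close Dunmere (overflow 27)
  41÷3 = 13 each, +1 to first 2
Round 5: Ashgrove=45 Elkhorn=48 Greywater=49 → close Greywater (overflow 39)
  49÷2 = 24 each, +1 to first 1
Round 6: Ashgrove=70 Elkhorn=72 → close Elkhorn (overflow 61)
  72÷1 = 72 each, +1 to first 0

Closure order: Hollowpine, Ironridge, Briarlake, Dunmere, Greywater, Elkhorn
Last habitat: Ashgrove with 142 animals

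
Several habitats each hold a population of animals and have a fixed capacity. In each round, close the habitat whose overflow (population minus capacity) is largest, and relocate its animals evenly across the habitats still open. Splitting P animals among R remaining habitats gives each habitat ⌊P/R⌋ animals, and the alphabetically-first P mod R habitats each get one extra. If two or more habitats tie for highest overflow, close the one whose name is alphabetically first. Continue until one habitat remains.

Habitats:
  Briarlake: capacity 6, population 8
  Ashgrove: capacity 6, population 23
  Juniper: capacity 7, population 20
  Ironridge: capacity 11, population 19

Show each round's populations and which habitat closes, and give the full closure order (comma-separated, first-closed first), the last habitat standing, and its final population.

Round 1: Ashgrove=23 Briarlake=8 Ironridge=19 Juniper=20 → close Ashgrove (overflow 17)
  23÷3 = 7 each, +1 to first 2
Round 2: Briarlake=16 Ironridge=27 Juniper=27 → close Juniper (overflow 20)
  27÷2 = 13 each, +1 to first 1
Round 3: Briarlake=30 Ironridge=40 → close Ironridge (overflow 29)
  40÷1 = 40 each, +1 to first 0

Closure order: Ashgrove, Juniper, Ironridge
Last habitat: Briarlake with 70 animals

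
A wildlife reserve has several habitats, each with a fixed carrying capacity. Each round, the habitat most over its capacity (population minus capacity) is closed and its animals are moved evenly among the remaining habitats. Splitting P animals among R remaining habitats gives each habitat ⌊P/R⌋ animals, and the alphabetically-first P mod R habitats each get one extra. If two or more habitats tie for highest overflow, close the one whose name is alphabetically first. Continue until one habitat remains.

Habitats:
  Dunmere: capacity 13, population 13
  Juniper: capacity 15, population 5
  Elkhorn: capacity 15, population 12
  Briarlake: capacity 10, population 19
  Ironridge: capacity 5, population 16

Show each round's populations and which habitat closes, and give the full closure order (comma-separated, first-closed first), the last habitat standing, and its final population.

Round 1: Briarlake=19 Dunmere=13 Elkhorn=12 Ironridge=16 Juniper=5 → close Ironridge (overflow 11)
  16÷4 = 4 each, +1 to first 0
Round 2: Briarlake=23 Dunmere=17 Elkhorn=16 Juniper=9 → close Briarlake (overflow 13)
  23÷3 = 7 each, +1 to first 2
Round 3: Dunmere=25 Elkhorn=24 Juniper=16 → close Dunmere (overflow 12)
  25÷2 = 12 each, +1 to first 1
Round 4: Elkhorn=37 Juniper=28 → close Elkhorn (overflow 22)
  37÷1 = 37 each, +1 to first 0

Closure order: Ironridge, Briarlake, Dunmere, Elkhorn
Last habitat: Juniper with 65 animals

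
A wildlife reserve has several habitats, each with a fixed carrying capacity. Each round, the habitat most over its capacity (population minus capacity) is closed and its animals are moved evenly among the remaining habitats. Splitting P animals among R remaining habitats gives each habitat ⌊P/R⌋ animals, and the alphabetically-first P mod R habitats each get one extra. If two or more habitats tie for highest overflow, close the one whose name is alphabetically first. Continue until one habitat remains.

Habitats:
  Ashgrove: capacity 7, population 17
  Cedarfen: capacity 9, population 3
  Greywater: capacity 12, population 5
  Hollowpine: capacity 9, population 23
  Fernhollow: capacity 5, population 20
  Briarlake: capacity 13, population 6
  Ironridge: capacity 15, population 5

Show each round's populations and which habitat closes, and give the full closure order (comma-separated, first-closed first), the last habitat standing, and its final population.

Round 1: Ashgrove=17 Briarlake=6 Cedarfen=3 Fernhollow=20 Greywater=5 Hollowpine=23 Ironridge=5 → close Fernhollow (overflow 15)
  20÷6 = 3 each, +1 to first 2
Round 2: Ashgrove=21 Briarlake=10 Cedarfen=6 Greywater=8 Hollowpine=26 Ironridge=8 → close Hollowpine (overflow 17)
  26÷5 = 5 each, +1 to first 1
Round 3: Ashgrove=27 Briarlake=15 Cedarfen=11 Greywater=13 Ironridge=13 → close Ashgrove (overflow 20)
  27÷4 = 6 each, +1 to first 3
Round 4: Briarlake=22 Cedarfen=18 Greywater=20 Ironridge=19 → close Briarlake (overflow 9)
  22÷3 = 7 each, +1 to first 1
Round 5: Cedarfen=26 Greywater=27 Ironridge=26 → close Cedarfen (overflow 17)
  26÷2 = 13 each, +1 to first 0
Round 6: Greywater=40 Ironridge=39 → close Greywater (overflow 28)
  40÷1 = 40 each, +1 to first 0

Closure order: Fernhollow, Hollowpine, Ashgrove, Briarlake, Cedarfen, Greywater
Last habitat: Ironridge with 79 animals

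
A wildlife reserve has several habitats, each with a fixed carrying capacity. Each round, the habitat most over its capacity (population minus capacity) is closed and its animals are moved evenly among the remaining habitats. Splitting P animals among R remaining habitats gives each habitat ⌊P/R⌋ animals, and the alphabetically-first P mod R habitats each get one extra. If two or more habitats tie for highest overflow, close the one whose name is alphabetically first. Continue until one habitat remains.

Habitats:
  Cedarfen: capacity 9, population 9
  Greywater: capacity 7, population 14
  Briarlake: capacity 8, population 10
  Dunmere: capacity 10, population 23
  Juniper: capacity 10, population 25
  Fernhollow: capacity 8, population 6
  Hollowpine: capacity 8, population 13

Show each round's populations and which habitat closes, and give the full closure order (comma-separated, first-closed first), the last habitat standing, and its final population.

Round 1: Briarlake=10 Cedarfen=9 Dunmere=23 Fernhollow=6 Greywater=14 Hollowpine=13 Juniper=25 → close Juniper (overflow 15)
  25÷6 = 4 each, +1 to first 1
Round 2: Briarlake=15 Cedarfen=13 Dunmere=27 Fernhollow=10 Greywater=18 Hollowpine=17 → close Dunmere (overflow 17)
  27÷5 = 5 each, +1 to first 2
Round 3: Briarlake=21 Cedarfen=19 Fernhollow=15 Greywater=23 Hollowpine=22 → close Greywater (overflow 16)
  23÷4 = 5 each, +1 to first 3
Round 4: Briarlake=27 Cedarfen=25 Fernhollow=21 Hollowpine=27 → close Briarlake (overflow 19)
  27÷3 = 9 each, +1 to first 0
Round 5: Cedarfen=34 Fernhollow=30 Hollowpine=36 → close Hollowpine (overflow 28)
  36÷2 = 18 each, +1 to first 0
Round 6: Cedarfen=52 Fernhollow=48 → close Cedarfen (overflow 43)
  52÷1 = 52 each, +1 to first 0

Closure order: Juniper, Dunmere, Greywater, Briarlake, Hollowpine, Cedarfen
Last habitat: Fernhollow with 100 animals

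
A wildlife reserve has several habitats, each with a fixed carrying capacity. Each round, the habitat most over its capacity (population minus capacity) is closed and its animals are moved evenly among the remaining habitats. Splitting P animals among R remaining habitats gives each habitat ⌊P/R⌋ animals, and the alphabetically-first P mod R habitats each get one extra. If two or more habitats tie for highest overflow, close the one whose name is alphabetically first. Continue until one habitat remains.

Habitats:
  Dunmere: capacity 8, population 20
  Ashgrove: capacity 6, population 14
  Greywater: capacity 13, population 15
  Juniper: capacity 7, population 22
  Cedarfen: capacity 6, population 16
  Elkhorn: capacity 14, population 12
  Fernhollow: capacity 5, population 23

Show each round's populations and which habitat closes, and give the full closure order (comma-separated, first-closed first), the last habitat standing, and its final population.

Closure order: Fernhollow, Juniper, Dunmere, Cedarfen, Ashgrove, Greywater
Last habitat: Elkhorn with 122 animals

Round 1: Ashgrove=14 Cedarfen=16 Dunmere=20 Elkhorn=12 Fernhollow=23 Greywater=15 Juniper=22 → close Fernhollow (overflow 18)
  23÷6 = 3 each, +1 to first 5
Round 2: Ashgrove=18 Cedarfen=20 Dunmere=24 Elkhorn=16 Greywater=19 Juniper=25 → close Juniper (overflow 18)
  25÷5 = 5 each, +1 to first 0
Round 3: Ashgrove=23 Cedarfen=25 Dunmere=29 Elkhorn=21 Greywater=24 → close Dunmere (overflow 21)
  29÷4 = 7 each, +1 to first 1
Round 4: Ashgrove=31 Cedarfen=32 Elkhorn=28 Greywater=31 → close Cedarfen (overflow 26)
  32÷3 = 10 each, +1 to first 2
Round 5: Ashgrove=42 Elkhorn=39 Greywater=41 → close Ashgrove (overflow 36)
  42÷2 = 21 each, +1 to first 0
Round 6: Elkhorn=60 Greywater=62 → close Greywater (overflow 49)
  62÷1 = 62 each, +1 to first 0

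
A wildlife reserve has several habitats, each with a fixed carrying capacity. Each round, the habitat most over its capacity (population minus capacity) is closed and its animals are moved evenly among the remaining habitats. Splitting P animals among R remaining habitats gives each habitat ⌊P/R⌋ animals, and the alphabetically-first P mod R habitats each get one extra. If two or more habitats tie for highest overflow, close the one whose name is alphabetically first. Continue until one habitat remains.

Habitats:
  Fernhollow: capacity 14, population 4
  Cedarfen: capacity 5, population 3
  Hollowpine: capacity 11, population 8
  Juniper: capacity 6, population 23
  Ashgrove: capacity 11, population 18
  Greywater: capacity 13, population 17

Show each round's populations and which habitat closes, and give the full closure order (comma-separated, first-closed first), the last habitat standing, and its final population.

Round 1: Ashgrove=18 Cedarfen=3 Fernhollow=4 Greywater=17 Hollowpine=8 Juniper=23 → close Juniper (overflow 17)
  23÷5 = 4 each, +1 to first 3
Round 2: Ashgrove=23 Cedarfen=8 Fernhollow=9 Greywater=21 Hollowpine=12 → close Ashgrove (overflow 12)
  23÷4 = 5 each, +1 to first 3
Round 3: Cedarfen=14 Fernhollow=15 Greywater=27 Hollowpine=17 → close Greywater (overflow 14)
  27÷3 = 9 each, +1 to first 0
Round 4: Cedarfen=23 Fernhollow=24 Hollowpine=26 → close Cedarfen (overflow 18)
  23÷2 = 11 each, +1 to first 1
Round 5: Fernhollow=36 Hollowpine=37 → close Hollowpine (overflow 26)
  37÷1 = 37 each, +1 to first 0

Closure order: Juniper, Ashgrove, Greywater, Cedarfen, Hollowpine
Last habitat: Fernhollow with 73 animals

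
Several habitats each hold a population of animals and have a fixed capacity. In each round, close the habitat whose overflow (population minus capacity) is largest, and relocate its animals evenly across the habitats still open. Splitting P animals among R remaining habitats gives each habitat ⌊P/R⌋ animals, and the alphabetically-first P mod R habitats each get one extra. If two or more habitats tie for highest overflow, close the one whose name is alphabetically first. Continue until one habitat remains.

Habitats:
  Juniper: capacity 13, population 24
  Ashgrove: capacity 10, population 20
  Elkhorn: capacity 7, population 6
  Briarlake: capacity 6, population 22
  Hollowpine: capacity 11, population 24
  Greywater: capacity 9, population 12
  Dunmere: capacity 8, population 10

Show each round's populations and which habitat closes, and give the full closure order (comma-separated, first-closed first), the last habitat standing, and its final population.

Round 1: Ashgrove=20 Briarlake=22 Dunmere=10 Elkhorn=6 Greywater=12 Hollowpine=24 Juniper=24 → close Briarlake (overflow 16)
  22÷6 = 3 each, +1 to first 4
Round 2: Ashgrove=24 Dunmere=14 Elkhorn=10 Greywater=16 Hollowpine=27 Juniper=27 → close Hollowpine (overflow 16)
  27÷5 = 5 each, +1 to first 2
Round 3: Ashgrove=30 Dunmere=20 Elkhorn=15 Greywater=21 Juniper=32 → close Ashgrove (overflow 20)
  30÷4 = 7 each, +1 to first 2
Round 4: Dunmere=28 Elkhorn=23 Greywater=28 Juniper=39 → close Juniper (overflow 26)
  39÷3 = 13 each, +1 to first 0
Round 5: Dunmere=41 Elkhorn=36 Greywater=41 → close Dunmere (overflow 33)
  41÷2 = 20 each, +1 to first 1
Round 6: Elkhorn=57 Greywater=61 → close Greywater (overflow 52)
  61÷1 = 61 each, +1 to first 0

Closure order: Briarlake, Hollowpine, Ashgrove, Juniper, Dunmere, Greywater
Last habitat: Elkhorn with 118 animals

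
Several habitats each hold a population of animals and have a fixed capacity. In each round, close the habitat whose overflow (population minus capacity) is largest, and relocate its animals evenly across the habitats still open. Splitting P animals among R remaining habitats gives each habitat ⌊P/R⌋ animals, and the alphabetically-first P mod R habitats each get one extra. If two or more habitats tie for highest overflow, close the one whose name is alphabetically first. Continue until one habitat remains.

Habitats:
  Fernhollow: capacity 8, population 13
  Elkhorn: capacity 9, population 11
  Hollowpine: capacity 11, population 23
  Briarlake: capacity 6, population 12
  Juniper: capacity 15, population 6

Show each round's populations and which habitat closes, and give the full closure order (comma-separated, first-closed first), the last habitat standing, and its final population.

Round 1: Briarlake=12 Elkhorn=11 Fernhollow=13 Hollowpine=23 Juniper=6 → close Hollowpine (overflow 12)
  23÷4 = 5 each, +1 to first 3
Round 2: Briarlake=18 Elkhorn=17 Fernhollow=19 Juniper=11 → close Briarlake (overflow 12)
  18÷3 = 6 each, +1 to first 0
Round 3: Elkhorn=23 Fernhollow=25 Juniper=17 → close Fernhollow (overflow 17)
  25÷2 = 12 each, +1 to first 1
Round 4: Elkhorn=36 Juniper=29 → close Elkhorn (overflow 27)
  36÷1 = 36 each, +1 to first 0

Closure order: Hollowpine, Briarlake, Fernhollow, Elkhorn
Last habitat: Juniper with 65 animals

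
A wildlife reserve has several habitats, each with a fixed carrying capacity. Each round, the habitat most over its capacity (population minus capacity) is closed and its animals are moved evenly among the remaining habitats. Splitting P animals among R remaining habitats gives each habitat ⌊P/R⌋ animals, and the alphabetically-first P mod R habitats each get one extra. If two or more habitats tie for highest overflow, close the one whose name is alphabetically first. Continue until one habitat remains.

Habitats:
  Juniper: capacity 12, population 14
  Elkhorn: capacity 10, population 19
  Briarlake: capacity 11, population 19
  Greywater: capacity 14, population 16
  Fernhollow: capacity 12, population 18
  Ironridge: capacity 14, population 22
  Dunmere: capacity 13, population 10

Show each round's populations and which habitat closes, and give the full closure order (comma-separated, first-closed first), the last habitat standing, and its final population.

Closure order: Elkhorn, Briarlake, Ironridge, Fernhollow, Greywater, Juniper
Last habitat: Dunmere with 118 animals

Round 1: Briarlake=19 Dunmere=10 Elkhorn=19 Fernhollow=18 Greywater=16 Ironridge=22 Juniper=14 → close Elkhorn (overflow 9)
  19÷6 = 3 each, +1 to first 1
Round 2: Briarlake=23 Dunmere=13 Fernhollow=21 Greywater=19 Ironridge=25 Juniper=17 → close Briarlake (overflow 12)
  23÷5 = 4 each, +1 to first 3
Round 3: Dunmere=18 Fernhollow=26 Greywater=24 Ironridge=29 Juniper=21 → close Ironridge (overflow 15)
  29÷4 = 7 each, +1 to first 1
Round 4: Dunmere=26 Fernhollow=33 Greywater=31 Juniper=28 → close Fernhollow (overflow 21)
  33÷3 = 11 each, +1 to first 0
Round 5: Dunmere=37 Greywater=42 Juniper=39 → close Greywater (overflow 28)
  42÷2 = 21 each, +1 to first 0
Round 6: Dunmere=58 Juniper=60 → close Juniper (overflow 48)
  60÷1 = 60 each, +1 to first 0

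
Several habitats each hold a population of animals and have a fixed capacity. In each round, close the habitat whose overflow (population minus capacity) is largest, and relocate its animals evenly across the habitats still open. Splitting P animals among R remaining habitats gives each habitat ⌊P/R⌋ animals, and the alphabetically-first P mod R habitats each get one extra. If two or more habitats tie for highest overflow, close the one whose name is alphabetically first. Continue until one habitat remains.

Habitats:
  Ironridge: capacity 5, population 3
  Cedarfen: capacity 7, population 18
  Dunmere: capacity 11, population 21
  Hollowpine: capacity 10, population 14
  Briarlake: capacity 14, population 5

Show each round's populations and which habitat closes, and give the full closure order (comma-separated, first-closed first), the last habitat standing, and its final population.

Round 1: Briarlake=5 Cedarfen=18 Dunmere=21 Hollowpine=14 Ironridge=3 → close Cedarfen (overflow 11)
  18÷4 = 4 each, +1 to first 2
Round 2: Briarlake=10 Dunmere=26 Hollowpine=18 Ironridge=7 → close Dunmere (overflow 15)
  26÷3 = 8 each, +1 to first 2
Round 3: Briarlake=19 Hollowpine=27 Ironridge=15 → close Hollowpine (overflow 17)
  27÷2 = 13 each, +1 to first 1
Round 4: Briarlake=33 Ironridge=28 → close Ironridge (overflow 23)
  28÷1 = 28 each, +1 to first 0

Closure order: Cedarfen, Dunmere, Hollowpine, Ironridge
Last habitat: Briarlake with 61 animals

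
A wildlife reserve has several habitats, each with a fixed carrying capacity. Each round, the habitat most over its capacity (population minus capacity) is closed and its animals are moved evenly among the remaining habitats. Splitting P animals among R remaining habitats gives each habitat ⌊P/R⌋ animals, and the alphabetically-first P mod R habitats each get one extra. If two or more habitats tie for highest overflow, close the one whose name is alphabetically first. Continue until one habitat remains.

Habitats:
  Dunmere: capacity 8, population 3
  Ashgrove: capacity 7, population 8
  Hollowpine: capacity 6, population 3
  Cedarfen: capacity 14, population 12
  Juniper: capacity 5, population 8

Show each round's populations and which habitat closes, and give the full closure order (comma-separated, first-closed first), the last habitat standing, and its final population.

Closure order: Juniper, Ashgrove, Cedarfen, Hollowpine
Last habitat: Dunmere with 34 animals

Round 1: Ashgrove=8 Cedarfen=12 Dunmere=3 Hollowpine=3 Juniper=8 → close Juniper (overflow 3)
  8÷4 = 2 each, +1 to first 0
Round 2: Ashgrove=10 Cedarfen=14 Dunmere=5 Hollowpine=5 → close Ashgrove (overflow 3)
  10÷3 = 3 each, +1 to first 1
Round 3: Cedarfen=18 Dunmere=8 Hollowpine=8 → close Cedarfen (overflow 4)
  18÷2 = 9 each, +1 to first 0
Round 4: Dunmere=17 Hollowpine=17 → close Hollowpine (overflow 11)
  17÷1 = 17 each, +1 to first 0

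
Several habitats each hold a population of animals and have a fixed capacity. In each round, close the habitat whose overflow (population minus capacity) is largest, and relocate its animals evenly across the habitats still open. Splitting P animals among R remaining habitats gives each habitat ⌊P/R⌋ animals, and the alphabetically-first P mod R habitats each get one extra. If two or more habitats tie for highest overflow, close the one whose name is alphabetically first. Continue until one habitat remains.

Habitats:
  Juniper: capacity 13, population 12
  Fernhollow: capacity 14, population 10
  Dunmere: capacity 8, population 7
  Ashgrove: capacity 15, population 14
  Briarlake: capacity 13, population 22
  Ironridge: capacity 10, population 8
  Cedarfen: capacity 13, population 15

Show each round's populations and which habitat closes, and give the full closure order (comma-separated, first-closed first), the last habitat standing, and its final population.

Closure order: Briarlake, Cedarfen, Ashgrove, Dunmere, Fernhollow, Ironridge
Last habitat: Juniper with 88 animals

Round 1: Ashgrove=14 Briarlake=22 Cedarfen=15 Dunmere=7 Fernhollow=10 Ironridge=8 Juniper=12 → close Briarlake (overflow 9)
  22÷6 = 3 each, +1 to first 4
Round 2: Ashgrove=18 Cedarfen=19 Dunmere=11 Fernhollow=14 Ironridge=11 Juniper=15 → close Cedarfen (overflow 6)
  19÷5 = 3 each, +1 to first 4
Round 3: Ashgrove=22 Dunmere=15 Fernhollow=18 Ironridge=15 Juniper=18 → close Ashgrove (overflow 7)
  22÷4 = 5 each, +1 to first 2
Round 4: Dunmere=21 Fernhollow=24 Ironridge=20 Juniper=23 → close Dunmere (overflow 13)
  21÷3 = 7 each, +1 to first 0
Round 5: Fernhollow=31 Ironridge=27 Juniper=30 → close Fernhollow (overflow 17)
  31÷2 = 15 each, +1 to first 1
Round 6: Ironridge=43 Juniper=45 → close Ironridge (overflow 33)
  43÷1 = 43 each, +1 to first 0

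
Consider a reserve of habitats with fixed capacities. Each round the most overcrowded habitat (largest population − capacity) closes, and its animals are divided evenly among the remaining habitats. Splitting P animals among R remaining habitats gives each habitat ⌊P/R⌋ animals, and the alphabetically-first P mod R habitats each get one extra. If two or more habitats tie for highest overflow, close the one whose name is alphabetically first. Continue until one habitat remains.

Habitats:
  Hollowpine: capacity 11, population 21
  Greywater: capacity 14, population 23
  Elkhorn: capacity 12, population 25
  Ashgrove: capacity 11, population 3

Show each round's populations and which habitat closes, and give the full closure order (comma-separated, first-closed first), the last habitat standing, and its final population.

Closure order: Elkhorn, Hollowpine, Greywater
Last habitat: Ashgrove with 72 animals

Round 1: Ashgrove=3 Elkhorn=25 Greywater=23 Hollowpine=21 → close Elkhorn (overflow 13)
  25÷3 = 8 each, +1 to first 1
Round 2: Ashgrove=12 Greywater=31 Hollowpine=29 → close Hollowpine (overflow 18)
  29÷2 = 14 each, +1 to first 1
Round 3: Ashgrove=27 Greywater=45 → close Greywater (overflow 31)
  45÷1 = 45 each, +1 to first 0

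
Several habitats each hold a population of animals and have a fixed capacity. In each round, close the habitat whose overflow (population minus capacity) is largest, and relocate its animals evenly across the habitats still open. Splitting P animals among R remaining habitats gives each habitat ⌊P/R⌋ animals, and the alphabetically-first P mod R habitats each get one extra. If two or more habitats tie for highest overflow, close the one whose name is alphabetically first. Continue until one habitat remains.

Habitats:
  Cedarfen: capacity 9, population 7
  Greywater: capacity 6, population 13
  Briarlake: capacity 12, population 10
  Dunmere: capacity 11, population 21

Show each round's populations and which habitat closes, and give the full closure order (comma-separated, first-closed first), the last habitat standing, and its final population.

Closure order: Dunmere, Greywater, Briarlake
Last habitat: Cedarfen with 51 animals

Round 1: Briarlake=10 Cedarfen=7 Dunmere=21 Greywater=13 → close Dunmere (overflow 10)
  21÷3 = 7 each, +1 to first 0
Round 2: Briarlake=17 Cedarfen=14 Greywater=20 → close Greywater (overflow 14)
  20÷2 = 10 each, +1 to first 0
Round 3: Briarlake=27 Cedarfen=24 → close Briarlake (overflow 15)
  27÷1 = 27 each, +1 to first 0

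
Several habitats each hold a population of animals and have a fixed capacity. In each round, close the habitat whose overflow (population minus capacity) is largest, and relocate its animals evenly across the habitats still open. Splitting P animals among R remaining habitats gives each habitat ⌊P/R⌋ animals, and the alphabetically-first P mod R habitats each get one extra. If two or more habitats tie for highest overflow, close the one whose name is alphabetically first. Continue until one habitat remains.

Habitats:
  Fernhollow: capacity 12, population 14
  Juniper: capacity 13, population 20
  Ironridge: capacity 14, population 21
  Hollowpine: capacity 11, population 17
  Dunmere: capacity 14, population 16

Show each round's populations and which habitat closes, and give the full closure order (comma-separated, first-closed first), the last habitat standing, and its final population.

Round 1: Dunmere=16 Fernhollow=14 Hollowpine=17 Ironridge=21 Juniper=20 → close Ironridge (overflow 7)
  21÷4 = 5 each, +1 to first 1
Round 2: Dunmere=22 Fernhollow=19 Hollowpine=22 Juniper=25 → close Juniper (overflow 12)
  25÷3 = 8 each, +1 to first 1
Round 3: Dunmere=31 Fernhollow=27 Hollowpine=30 → close Hollowpine (overflow 19)
  30÷2 = 15 each, +1 to first 0
Round 4: Dunmere=46 Fernhollow=42 → close Dunmere (overflow 32)
  46÷1 = 46 each, +1 to first 0

Closure order: Ironridge, Juniper, Hollowpine, Dunmere
Last habitat: Fernhollow with 88 animals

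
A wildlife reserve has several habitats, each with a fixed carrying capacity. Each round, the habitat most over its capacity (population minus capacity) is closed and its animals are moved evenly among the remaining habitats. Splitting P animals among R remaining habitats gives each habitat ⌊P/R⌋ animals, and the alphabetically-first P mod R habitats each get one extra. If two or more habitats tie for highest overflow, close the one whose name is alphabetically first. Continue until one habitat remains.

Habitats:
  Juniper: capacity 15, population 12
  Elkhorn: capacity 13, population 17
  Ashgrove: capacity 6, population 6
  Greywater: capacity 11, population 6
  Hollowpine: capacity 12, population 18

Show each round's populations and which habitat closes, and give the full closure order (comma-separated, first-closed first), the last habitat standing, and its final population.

Round 1: Ashgrove=6 Elkhorn=17 Greywater=6 Hollowpine=18 Juniper=12 → close Hollowpine (overflow 6)
  18÷4 = 4 each, +1 to first 2
Round 2: Ashgrove=11 Elkhorn=22 Greywater=10 Juniper=16 → close Elkhorn (overflow 9)
  22÷3 = 7 each, +1 to first 1
Round 3: Ashgrove=19 Greywater=17 Juniper=23 → close Ashgrove (overflow 13)
  19÷2 = 9 each, +1 to first 1
Round 4: Greywater=27 Juniper=32 → close Juniper (overflow 17)
  32÷1 = 32 each, +1 to first 0

Closure order: Hollowpine, Elkhorn, Ashgrove, Juniper
Last habitat: Greywater with 59 animals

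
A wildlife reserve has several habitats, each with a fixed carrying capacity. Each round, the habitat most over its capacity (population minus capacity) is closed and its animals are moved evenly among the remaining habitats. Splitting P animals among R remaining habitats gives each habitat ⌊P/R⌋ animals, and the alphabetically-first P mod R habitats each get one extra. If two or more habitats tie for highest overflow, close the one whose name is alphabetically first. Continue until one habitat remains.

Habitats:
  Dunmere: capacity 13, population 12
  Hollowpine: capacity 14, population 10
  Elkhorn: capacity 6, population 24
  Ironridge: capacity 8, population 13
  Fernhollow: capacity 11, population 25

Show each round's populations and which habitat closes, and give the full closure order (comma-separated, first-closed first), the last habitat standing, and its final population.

Round 1: Dunmere=12 Elkhorn=24 Fernhollow=25 Hollowpine=10 Ironridge=13 → close Elkhorn (overflow 18)
  24÷4 = 6 each, +1 to first 0
Round 2: Dunmere=18 Fernhollow=31 Hollowpine=16 Ironridge=19 → close Fernhollow (overflow 20)
  31÷3 = 10 each, +1 to first 1
Round 3: Dunmere=29 Hollowpine=26 Ironridge=29 → close Ironridge (overflow 21)
  29÷2 = 14 each, +1 to first 1
Round 4: Dunmere=44 Hollowpine=40 → close Dunmere (overflow 31)
  44÷1 = 44 each, +1 to first 0

Closure order: Elkhorn, Fernhollow, Ironridge, Dunmere
Last habitat: Hollowpine with 84 animals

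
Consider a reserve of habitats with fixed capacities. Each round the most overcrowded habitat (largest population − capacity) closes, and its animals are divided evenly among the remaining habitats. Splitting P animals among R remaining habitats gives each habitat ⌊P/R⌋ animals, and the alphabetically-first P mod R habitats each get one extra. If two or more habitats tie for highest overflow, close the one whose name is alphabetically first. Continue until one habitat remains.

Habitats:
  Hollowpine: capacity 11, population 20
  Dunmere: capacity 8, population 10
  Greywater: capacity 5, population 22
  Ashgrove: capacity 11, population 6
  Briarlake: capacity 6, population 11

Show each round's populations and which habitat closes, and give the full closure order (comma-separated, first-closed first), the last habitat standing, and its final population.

Closure order: Greywater, Hollowpine, Briarlake, Dunmere
Last habitat: Ashgrove with 69 animals

Round 1: Ashgrove=6 Briarlake=11 Dunmere=10 Greywater=22 Hollowpine=20 → close Greywater (overflow 17)
  22÷4 = 5 each, +1 to first 2
Round 2: Ashgrove=12 Briarlake=17 Dunmere=15 Hollowpine=25 → close Hollowpine (overflow 14)
  25÷3 = 8 each, +1 to first 1
Round 3: Ashgrove=21 Briarlake=25 Dunmere=23 → close Briarlake (overflow 19)
  25÷2 = 12 each, +1 to first 1
Round 4: Ashgrove=34 Dunmere=35 → close Dunmere (overflow 27)
  35÷1 = 35 each, +1 to first 0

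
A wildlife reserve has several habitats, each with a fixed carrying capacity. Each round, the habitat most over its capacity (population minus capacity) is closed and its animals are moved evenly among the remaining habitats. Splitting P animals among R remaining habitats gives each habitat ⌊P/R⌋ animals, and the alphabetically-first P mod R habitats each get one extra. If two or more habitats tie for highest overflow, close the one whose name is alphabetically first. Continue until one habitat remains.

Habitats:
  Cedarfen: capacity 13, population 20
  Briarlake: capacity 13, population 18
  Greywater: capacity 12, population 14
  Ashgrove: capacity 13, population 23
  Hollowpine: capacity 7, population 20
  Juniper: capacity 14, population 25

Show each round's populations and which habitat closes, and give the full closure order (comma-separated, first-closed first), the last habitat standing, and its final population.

Round 1: Ashgrove=23 Briarlake=18 Cedarfen=20 Greywater=14 Hollowpine=20 Juniper=25 → close Hollowpine (overflow 13)
  20÷5 = 4 each, +1 to first 0
Round 2: Ashgrove=27 Briarlake=22 Cedarfen=24 Greywater=18 Juniper=29 → close Juniper (overflow 15)
  29÷4 = 7 each, +1 to first 1
Round 3: Ashgrove=35 Briarlake=29 Cedarfen=31 Greywater=25 → close Ashgrove (overflow 22)
  35÷3 = 11 each, +1 to first 2
Round 4: Briarlake=41 Cedarfen=43 Greywater=36 → close Cedarfen (overflow 30)
  43÷2 = 21 each, +1 to first 1
Round 5: Briarlake=63 Greywater=57 → close Briarlake (overflow 50)
  63÷1 = 63 each, +1 to first 0

Closure order: Hollowpine, Juniper, Ashgrove, Cedarfen, Briarlake
Last habitat: Greywater with 120 animals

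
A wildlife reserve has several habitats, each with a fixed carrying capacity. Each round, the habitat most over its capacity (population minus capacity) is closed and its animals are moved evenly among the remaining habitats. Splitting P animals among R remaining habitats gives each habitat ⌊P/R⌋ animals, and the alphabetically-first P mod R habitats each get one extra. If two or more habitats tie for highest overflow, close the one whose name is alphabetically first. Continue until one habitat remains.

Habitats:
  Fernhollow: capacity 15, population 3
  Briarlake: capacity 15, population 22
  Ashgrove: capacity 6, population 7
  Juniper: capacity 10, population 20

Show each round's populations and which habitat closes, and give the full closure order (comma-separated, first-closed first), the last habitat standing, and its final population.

Round 1: Ashgrove=7 Briarlake=22 Fernhollow=3 Juniper=20 → close Juniper (overflow 10)
  20÷3 = 6 each, +1 to first 2
Round 2: Ashgrove=14 Briarlake=29 Fernhollow=9 → close Briarlake (overflow 14)
  29÷2 = 14 each, +1 to first 1
Round 3: Ashgrove=29 Fernhollow=23 → close Ashgrove (overflow 23)
  29÷1 = 29 each, +1 to first 0

Closure order: Juniper, Briarlake, Ashgrove
Last habitat: Fernhollow with 52 animals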